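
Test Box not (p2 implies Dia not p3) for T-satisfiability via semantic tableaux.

1. Box not (p2 implies Dia not p3), u
2. not (p2 implies Dia not p3), u   [Box-rule on 1 via uRu]
3. p2, u   [neg-implies-rule on 2]
4. not Dia not p3, u   [neg-implies-rule on 2]
5. p3, u   [neg-Dia-rule on 4 via uRu]
Accessibility: uRu

Yes, satisfiable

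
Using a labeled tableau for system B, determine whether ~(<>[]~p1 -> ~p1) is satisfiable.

1. ~(<>[]~p1 -> ~p1), 0
2. <>[]~p1, 0   [~->-rule on 1]
3. p1, 0   [~->-rule on 1]
4. []~p1, 1   [<>-rule on 2: fresh world 1, 0R1]
5. ~p1, 0   [[]-rule on 4 via 1R0]
Accessibility: 0R0, 0R1, 1R0, 1R1
Branch closes: p1 and ~p1 both at 0.
All branches of the tableau close; one closing branch shown above.

Unsatisfiable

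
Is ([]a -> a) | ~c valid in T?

Yes, valid

Tableau for the negation ~(([]a -> a) | ~c):
1. ~(([]a -> a) | ~c), w0
2. ~([]a -> a), w0
3. c, w0
4. []a, w0
5. ~a, w0
6. a, w0
Accessibility: w0Rw0
Branch closes: a and ~a both at w0.
All branches of the negation close; one closing branch shown above.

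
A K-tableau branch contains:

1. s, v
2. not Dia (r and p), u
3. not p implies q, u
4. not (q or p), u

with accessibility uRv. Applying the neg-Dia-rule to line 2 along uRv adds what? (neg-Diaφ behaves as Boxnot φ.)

neg-Diaφ behaves as Boxnot φ: propagate the negated body to each accessible world.

not (r and p), v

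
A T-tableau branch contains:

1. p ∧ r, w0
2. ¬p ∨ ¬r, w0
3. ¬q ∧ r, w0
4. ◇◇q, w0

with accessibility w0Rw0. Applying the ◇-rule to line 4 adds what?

a fresh world w1 with w0Rw1, and ◇q at w1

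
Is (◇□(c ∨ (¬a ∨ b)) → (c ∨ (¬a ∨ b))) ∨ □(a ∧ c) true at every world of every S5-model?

Tableau for the negation ¬((◇□(c ∨ (¬a ∨ b)) → (c ∨ (¬a ∨ b))) ∨ □(a ∧ c)):
1. ¬((◇□(c ∨ (¬a ∨ b)) → (c ∨ (¬a ∨ b))) ∨ □(a ∧ c)), u
2. ¬(◇□(c ∨ (¬a ∨ b)) → (c ∨ (¬a ∨ b))), u   [¬∨-rule on 1]
3. ¬□(a ∧ c), u   [¬∨-rule on 1]
4. ◇□(c ∨ (¬a ∨ b)), u   [¬→-rule on 2]
5. ¬(c ∨ (¬a ∨ b)), u   [¬→-rule on 2]
6. ¬c, u   [¬∨-rule on 5]
7. ¬(¬a ∨ b), u   [¬∨-rule on 5]
8. a, u   [¬∨-rule on 7]
9. ¬b, u   [¬∨-rule on 7]
10. ¬(a ∧ c), v   [¬□-rule on 3: fresh world v, uRv]
11. ¬c, v   [¬∧-rule on 10 (branches; this branch)]
12. □(c ∨ (¬a ∨ b)), w   [◇-rule on 4: fresh world w, uRw]
13. c ∨ (¬a ∨ b), u   [□-rule on 12 via wRu]
14. c ∨ (¬a ∨ b), v   [□-rule on 12 via wRv]
15. c ∨ (¬a ∨ b), w   [□-rule on 12 via wRw]
16. ¬a ∨ b, u   [∨-rule on 13 (branches; this branch)]
17. ¬a ∨ b, v   [∨-rule on 14 (branches; this branch)]
18. ¬a ∨ b, w   [∨-rule on 15 (branches; this branch)]
19. b, u   [∨-rule on 16 (branches; this branch)]
Accessibility: uRu, uRv, uRw, vRu, vRv, vRw, wRu, wRv, wRw
Branch closes: b and ¬b both at u.
Every branch of the negation's tableau closes; the branch above is one of them.

Yes, valid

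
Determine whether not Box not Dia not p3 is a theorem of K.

Invalid (countermodel exists)

Tableau for the negation Box not Dia not p3:
1. Box not Dia not p3, u
The negation has an open branch (countermodel exists).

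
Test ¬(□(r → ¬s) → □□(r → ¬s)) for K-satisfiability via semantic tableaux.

1. ¬(□(r → ¬s) → □□(r → ¬s)), w0
2. □(r → ¬s), w0   [¬→-rule on 1]
3. ¬□□(r → ¬s), w0   [¬→-rule on 1]
4. ¬□(r → ¬s), w1   [¬□-rule on 3: fresh world w1, w0Rw1]
5. r → ¬s, w1   [□-rule on 2 via w0Rw1]
6. ¬s, w1   [→-rule on 5 (branches; this branch)]
7. ¬(r → ¬s), w2   [¬□-rule on 4: fresh world w2, w1Rw2]
8. r, w2   [¬→-rule on 7]
9. s, w2   [¬→-rule on 7]
Accessibility: w0Rw1, w1Rw2

Satisfiable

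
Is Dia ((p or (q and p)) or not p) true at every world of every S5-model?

Tableau for the negation not Dia ((p or (q and p)) or not p):
1. not Dia ((p or (q and p)) or not p), w0
2. not ((p or (q and p)) or not p), w0   [neg-Dia-rule on 1 via w0Rw0]
3. not (p or (q and p)), w0   [neg-or-rule on 2]
4. p, w0   [neg-or-rule on 2]
5. not p, w0   [neg-or-rule on 3]
6. not (q and p), w0   [neg-or-rule on 3]
Accessibility: w0Rw0
Branch closes: p and not p both at w0.
All branches of the negation close; one closing branch shown above.

Yes, valid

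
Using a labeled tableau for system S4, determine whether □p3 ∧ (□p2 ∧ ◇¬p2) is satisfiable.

1. □p3 ∧ (□p2 ∧ ◇¬p2), 0
2. □p3, 0   [∧-rule on 1]
3. □p2 ∧ ◇¬p2, 0   [∧-rule on 1]
4. □p2, 0   [∧-rule on 3]
5. ◇¬p2, 0   [∧-rule on 3]
6. p3, 0   [□-rule on 2 via 0R0]
7. p2, 0   [□-rule on 4 via 0R0]
8. ¬p2, 1   [◇-rule on 5: fresh world 1, 0R1]
9. p3, 1   [□-rule on 2 via 0R1]
10. p2, 1   [□-rule on 4 via 0R1]
Accessibility: 0R0, 0R1, 1R1
Branch closes: p2 and ¬p2 both at 1.
(One branch shown.) All branches close.

Unsatisfiable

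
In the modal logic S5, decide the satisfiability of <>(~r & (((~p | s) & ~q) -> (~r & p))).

1. <>(~r & (((~p | s) & ~q) -> (~r & p))), u
2. ~r & (((~p | s) & ~q) -> (~r & p)), v   [<>-rule on 1: fresh world v, uRv]
3. ~r, v   [&-rule on 2]
4. ((~p | s) & ~q) -> (~r & p), v   [&-rule on 2]
5. ~r & p, v   [->-rule on 4 (branches; this branch)]
6. p, v   [&-rule on 5]
Accessibility: uRu, uRv, vRu, vRv

Yes, satisfiable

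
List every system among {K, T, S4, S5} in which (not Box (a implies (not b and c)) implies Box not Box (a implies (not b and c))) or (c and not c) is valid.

S4-tableau for the negation not ((not Box (a implies (not b and c)) implies Box not Box (a implies (not b and c))) or (c and not c)):
1. not ((not Box (a implies (not b and c)) implies Box not Box (a implies (not b and c))) or (c and not c)), w0
2. not (not Box (a implies (not b and c)) implies Box not Box (a implies (not b and c))), w0
3. not (c and not c), w0
4. not Box (a implies (not b and c)), w0
5. not Box not Box (a implies (not b and c)), w0
6. c, w0
7. not (a implies (not b and c)), w1
8. a, w1
9. not (not b and c), w1
10. not c, w1
11. Box (a implies (not b and c)), w2
12. a implies (not b and c), w2
13. not b and c, w2
14. not b, w2
15. c, w2
Accessibility: w0Rw0, w0Rw1, w0Rw2, w1Rw1, w2Rw2
Complete open branch: countermodel on an S4-frame, so not valid in S4, nor in K, T (the same frame is also a K-frame and a T-frame).
S5-tableau for the negation not ((not Box (a implies (not b and c)) implies Box not Box (a implies (not b and c))) or (c and not c)):
1. not ((not Box (a implies (not b and c)) implies Box not Box (a implies (not b and c))) or (c and not c)), w0
2. not (not Box (a implies (not b and c)) implies Box not Box (a implies (not b and c))), w0
3. not (c and not c), w0
4. not Box (a implies (not b and c)), w0
5. not Box not Box (a implies (not b and c)), w0
6. c, w0
7. not (a implies (not b and c)), w1
8. a, w1
9. not (not b and c), w1
10. not c, w1
11. Box (a implies (not b and c)), w2
12. a implies (not b and c), w0
13. a implies (not b and c), w1
14. a implies (not b and c), w2
15. not b and c, w0
16. not b, w0
17. not b and c, w1
18. not b, w1
19. c, w1
Accessibility: w0Rw0, w0Rw1, w0Rw2, w1Rw0, w1Rw1, w1Rw2, w2Rw0, w2Rw1, w2Rw2
Branch closes: c and not c both at w1.
Every branch closes (one shown): valid in S5.

S5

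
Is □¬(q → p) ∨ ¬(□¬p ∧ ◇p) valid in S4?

Valid

Tableau for the negation ¬(□¬(q → p) ∨ ¬(□¬p ∧ ◇p)):
1. ¬(□¬(q → p) ∨ ¬(□¬p ∧ ◇p)), u
2. ¬□¬(q → p), u
3. □¬p ∧ ◇p, u
4. □¬p, u
5. ◇p, u
6. ¬p, u
7. q → p, v
8. ¬p, v
9. ¬q, v
10. p, w
11. ¬p, w
Accessibility: uRu, uRv, uRw, vRv, wRw
Branch closes: p and ¬p both at w.
All branches of the negation close; one closing branch shown above.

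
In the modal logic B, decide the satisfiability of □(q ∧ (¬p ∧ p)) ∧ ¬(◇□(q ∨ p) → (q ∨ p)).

Unsatisfiable

1. □(q ∧ (¬p ∧ p)) ∧ ¬(◇□(q ∨ p) → (q ∨ p)), w0
2. □(q ∧ (¬p ∧ p)), w0
3. ¬(◇□(q ∨ p) → (q ∨ p)), w0
4. ◇□(q ∨ p), w0
5. ¬(q ∨ p), w0
6. ¬q, w0
7. ¬p, w0
8. q ∧ (¬p ∧ p), w0
9. q, w0
10. ¬p ∧ p, w0
Accessibility: w0Rw0
Branch closes: q and ¬q both at w0.
Every branch closes; the branch above is one of them.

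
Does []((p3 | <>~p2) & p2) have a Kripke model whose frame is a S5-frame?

Satisfiable

1. []((p3 | <>~p2) & p2), 0
2. (p3 | <>~p2) & p2, 0   [[]-rule on 1 via 0R0]
3. p3 | <>~p2, 0   [&-rule on 2]
4. p2, 0   [&-rule on 2]
5. p3, 0   [|-rule on 3 (branches; this branch)]
Accessibility: 0R0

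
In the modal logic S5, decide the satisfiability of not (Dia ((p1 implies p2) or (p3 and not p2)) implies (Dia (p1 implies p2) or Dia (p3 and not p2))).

Unsatisfiable

1. not (Dia ((p1 implies p2) or (p3 and not p2)) implies (Dia (p1 implies p2) or Dia (p3 and not p2))), u
2. Dia ((p1 implies p2) or (p3 and not p2)), u   [neg-implies-rule on 1]
3. not (Dia (p1 implies p2) or Dia (p3 and not p2)), u   [neg-implies-rule on 1]
4. not Dia (p1 implies p2), u   [neg-or-rule on 3]
5. not Dia (p3 and not p2), u   [neg-or-rule on 3]
6. not (p1 implies p2), u   [neg-Dia-rule on 4 via uRu]
7. p1, u   [neg-implies-rule on 6]
8. not p2, u   [neg-implies-rule on 6]
9. not (p3 and not p2), u   [neg-Dia-rule on 5 via uRu]
10. not p3, u   [neg-and-rule on 9 (branches; this branch)]
11. (p1 implies p2) or (p3 and not p2), v   [Dia-rule on 2: fresh world v, uRv]
12. not (p1 implies p2), v   [neg-Dia-rule on 4 via uRv]
13. p1, v   [neg-implies-rule on 12]
14. not p2, v   [neg-implies-rule on 12]
15. not (p3 and not p2), v   [neg-Dia-rule on 5 via uRv]
16. p3 and not p2, v   [or-rule on 11 (branches; this branch)]
17. p3, v   [and-rule on 16]
18. p2, v   [neg-and-rule on 15 (branches; this branch)]
Accessibility: uRu, uRv, vRu, vRv
Branch closes: p2 and not p2 both at v.
All branches of the tableau close; one closing branch shown above.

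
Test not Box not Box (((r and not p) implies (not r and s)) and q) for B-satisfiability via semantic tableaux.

Yes, satisfiable

1. not Box not Box (((r and not p) implies (not r and s)) and q), w0
2. Box (((r and not p) implies (not r and s)) and q), w1   [neg-Box-rule on 1: fresh world w1, w0Rw1]
3. ((r and not p) implies (not r and s)) and q, w0   [Box-rule on 2 via w1Rw0]
4. (r and not p) implies (not r and s), w0   [and-rule on 3]
5. q, w0   [and-rule on 3]
6. ((r and not p) implies (not r and s)) and q, w1   [Box-rule on 2 via w1Rw1]
7. (r and not p) implies (not r and s), w1   [and-rule on 6]
8. q, w1   [and-rule on 6]
9. not r and s, w0   [implies-rule on 4 (branches; this branch)]
10. not r, w0   [and-rule on 9]
11. s, w0   [and-rule on 9]
12. not r and s, w1   [implies-rule on 7 (branches; this branch)]
13. not r, w1   [and-rule on 12]
14. s, w1   [and-rule on 12]
Accessibility: w0Rw0, w0Rw1, w1Rw0, w1Rw1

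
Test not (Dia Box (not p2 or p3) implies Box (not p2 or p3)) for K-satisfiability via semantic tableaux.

Satisfiable

1. not (Dia Box (not p2 or p3) implies Box (not p2 or p3)), 0
2. Dia Box (not p2 or p3), 0   [neg-implies-rule on 1]
3. not Box (not p2 or p3), 0   [neg-implies-rule on 1]
4. Box (not p2 or p3), 1   [Dia-rule on 2: fresh world 1, 0R1]
5. not (not p2 or p3), 2   [neg-Box-rule on 3: fresh world 2, 0R2]
6. p2, 2   [neg-or-rule on 5]
7. not p3, 2   [neg-or-rule on 5]
Accessibility: 0R1, 0R2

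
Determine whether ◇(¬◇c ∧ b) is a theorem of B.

Invalid (countermodel exists)

Tableau for the negation ¬◇(¬◇c ∧ b):
1. ¬◇(¬◇c ∧ b), w0
2. ¬(¬◇c ∧ b), w0
3. ¬b, w0
Accessibility: w0Rw0
The negation has an open branch (countermodel exists).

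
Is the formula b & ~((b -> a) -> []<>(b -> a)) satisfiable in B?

No, unsatisfiable

1. b & ~((b -> a) -> []<>(b -> a)), w0
2. b, w0
3. ~((b -> a) -> []<>(b -> a)), w0
4. b -> a, w0
5. ~[]<>(b -> a), w0
6. a, w0
7. ~<>(b -> a), w1
8. ~(b -> a), w0
9. ~a, w0
Accessibility: w0Rw0, w0Rw1, w1Rw0, w1Rw1
Branch closes: a and ~a both at w0.
All branches of the tableau close; one closing branch shown above.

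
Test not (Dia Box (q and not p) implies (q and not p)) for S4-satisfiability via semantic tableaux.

1. not (Dia Box (q and not p) implies (q and not p)), w0
2. Dia Box (q and not p), w0   [neg-implies-rule on 1]
3. not (q and not p), w0   [neg-implies-rule on 1]
4. p, w0   [neg-and-rule on 3 (branches; this branch)]
5. Box (q and not p), w1   [Dia-rule on 2: fresh world w1, w0Rw1]
6. q and not p, w1   [Box-rule on 5 via w1Rw1]
7. q, w1   [and-rule on 6]
8. not p, w1   [and-rule on 6]
Accessibility: w0Rw0, w0Rw1, w1Rw1

Yes, satisfiable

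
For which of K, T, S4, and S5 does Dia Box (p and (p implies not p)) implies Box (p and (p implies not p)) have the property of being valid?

T, S4, S5

K-tableau for the negation not (Dia Box (p and (p implies not p)) implies Box (p and (p implies not p))):
1. not (Dia Box (p and (p implies not p)) implies Box (p and (p implies not p))), w0
2. Dia Box (p and (p implies not p)), w0   [neg-implies-rule on 1]
3. not Box (p and (p implies not p)), w0   [neg-implies-rule on 1]
4. Box (p and (p implies not p)), w1   [Dia-rule on 2: fresh world w1, w0Rw1]
5. not (p and (p implies not p)), w2   [neg-Box-rule on 3: fresh world w2, w0Rw2]
6. not (p implies not p), w2   [neg-and-rule on 5 (branches; this branch)]
7. p, w2   [neg-implies-rule on 6]
Accessibility: w0Rw1, w0Rw2
Complete open branch: countermodel on a K-frame, so not valid in K.
T-tableau for the negation not (Dia Box (p and (p implies not p)) implies Box (p and (p implies not p))):
1. not (Dia Box (p and (p implies not p)) implies Box (p and (p implies not p))), w0
2. Dia Box (p and (p implies not p)), w0   [neg-implies-rule on 1]
3. not Box (p and (p implies not p)), w0   [neg-implies-rule on 1]
4. Box (p and (p implies not p)), w1   [Dia-rule on 2: fresh world w1, w0Rw1]
5. p and (p implies not p), w1   [Box-rule on 4 via w1Rw1]
6. p, w1   [and-rule on 5]
7. p implies not p, w1   [and-rule on 5]
8. not p, w1   [implies-rule on 7 (branches; this branch)]
Accessibility: w0Rw0, w0Rw1, w1Rw1
Branch closes: p and not p both at w1.
Every branch closes (one shown): valid in T, hence also in S4, S5 (every theorem of T is a theorem of S4 and S5).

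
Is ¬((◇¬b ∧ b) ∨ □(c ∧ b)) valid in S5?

Tableau for the negation (◇¬b ∧ b) ∨ □(c ∧ b):
1. (◇¬b ∧ b) ∨ □(c ∧ b), 0
2. □(c ∧ b), 0   [∨-rule on 1 (branches; this branch)]
3. c ∧ b, 0   [□-rule on 2 via 0R0]
4. c, 0   [∧-rule on 3]
5. b, 0   [∧-rule on 3]
Accessibility: 0R0
The negation has an open branch (countermodel exists).

No, not valid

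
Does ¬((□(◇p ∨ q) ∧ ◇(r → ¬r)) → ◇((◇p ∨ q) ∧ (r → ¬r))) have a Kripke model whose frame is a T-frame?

Unsatisfiable (every branch closes)

1. ¬((□(◇p ∨ q) ∧ ◇(r → ¬r)) → ◇((◇p ∨ q) ∧ (r → ¬r))), w0
2. □(◇p ∨ q) ∧ ◇(r → ¬r), w0
3. ¬◇((◇p ∨ q) ∧ (r → ¬r)), w0
4. □(◇p ∨ q), w0
5. ◇(r → ¬r), w0
6. ¬((◇p ∨ q) ∧ (r → ¬r)), w0
7. ◇p ∨ q, w0
8. ¬(r → ¬r), w0
9. r, w0
10. ◇p, w0
11. r → ¬r, w1
12. ¬((◇p ∨ q) ∧ (r → ¬r)), w1
13. ◇p ∨ q, w1
14. ¬r, w1
15. ¬(◇p ∨ q), w1
16. ¬◇p, w1
17. ¬q, w1
18. ¬p, w1
19. ◇p, w1
20. p, w2
21. ¬((◇p ∨ q) ∧ (r → ¬r)), w2
22. ◇p ∨ q, w2
23. ¬(r → ¬r), w2
24. r, w2
25. q, w2
26. p, w3
27. ¬p, w3
Accessibility: w0Rw0, w0Rw1, w0Rw2, w1Rw1, w1Rw3, w2Rw2, w3Rw3
Branch closes: p and ¬p both at w3.
Every branch closes; the branch above is one of them.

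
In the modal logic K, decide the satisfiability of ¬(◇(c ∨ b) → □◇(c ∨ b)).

1. ¬(◇(c ∨ b) → □◇(c ∨ b)), u
2. ◇(c ∨ b), u
3. ¬□◇(c ∨ b), u
4. c ∨ b, v
5. b, v
6. ¬◇(c ∨ b), w
Accessibility: uRv, uRw

Satisfiable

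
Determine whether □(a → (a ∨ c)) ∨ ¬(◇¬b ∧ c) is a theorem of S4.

Tableau for the negation ¬(□(a → (a ∨ c)) ∨ ¬(◇¬b ∧ c)):
1. ¬(□(a → (a ∨ c)) ∨ ¬(◇¬b ∧ c)), 0
2. ¬□(a → (a ∨ c)), 0
3. ◇¬b ∧ c, 0
4. ◇¬b, 0
5. c, 0
6. ¬(a → (a ∨ c)), 1
7. a, 1
8. ¬(a ∨ c), 1
9. ¬a, 1
10. ¬c, 1
Accessibility: 0R0, 0R1, 1R1
Branch closes: a and ¬a both at 1.
All branches of the negation close; one closing branch shown above.

Valid in S4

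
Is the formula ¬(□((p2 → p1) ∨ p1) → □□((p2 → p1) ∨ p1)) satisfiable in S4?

1. ¬(□((p2 → p1) ∨ p1) → □□((p2 → p1) ∨ p1)), w0
2. □((p2 → p1) ∨ p1), w0
3. ¬□□((p2 → p1) ∨ p1), w0
4. (p2 → p1) ∨ p1, w0
5. p2 → p1, w0
6. p1, w0
7. ¬□((p2 → p1) ∨ p1), w1
8. (p2 → p1) ∨ p1, w1
9. p2 → p1, w1
10. p1, w1
11. ¬((p2 → p1) ∨ p1), w2
12. ¬(p2 → p1), w2
13. ¬p1, w2
14. p2, w2
15. (p2 → p1) ∨ p1, w2
16. p2 → p1, w2
17. p1, w2
Accessibility: w0Rw0, w0Rw1, w0Rw2, w1Rw1, w1Rw2, w2Rw2
Branch closes: p1 and ¬p1 both at w2.
All branches of the tableau close; one closing branch shown above.

Unsatisfiable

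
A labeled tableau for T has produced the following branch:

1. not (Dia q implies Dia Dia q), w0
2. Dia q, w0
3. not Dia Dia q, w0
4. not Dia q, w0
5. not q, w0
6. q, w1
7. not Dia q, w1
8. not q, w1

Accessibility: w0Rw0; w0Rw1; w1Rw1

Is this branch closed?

Yes, closed

Both q and not q appear at w1.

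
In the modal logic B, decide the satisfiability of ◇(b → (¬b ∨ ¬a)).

Satisfiable (open branch found)

1. ◇(b → (¬b ∨ ¬a)), w0
2. b → (¬b ∨ ¬a), w1
3. ¬b ∨ ¬a, w1
4. ¬a, w1
Accessibility: w0Rw0, w0Rw1, w1Rw0, w1Rw1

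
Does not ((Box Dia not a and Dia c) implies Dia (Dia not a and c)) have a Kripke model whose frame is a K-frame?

1. not ((Box Dia not a and Dia c) implies Dia (Dia not a and c)), w0
2. Box Dia not a and Dia c, w0
3. not Dia (Dia not a and c), w0
4. Box Dia not a, w0
5. Dia c, w0
6. c, w1
7. not (Dia not a and c), w1
8. Dia not a, w1
9. not Dia not a, w1
10. not a, w2
11. a, w2
Accessibility: w0Rw1, w1Rw2
Branch closes: a and not a both at w2.
All branches of the tableau close; one closing branch shown above.

Unsatisfiable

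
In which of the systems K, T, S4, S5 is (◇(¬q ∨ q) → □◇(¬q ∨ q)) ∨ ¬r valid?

T, S4, S5

K-tableau for the negation ¬((◇(¬q ∨ q) → □◇(¬q ∨ q)) ∨ ¬r):
1. ¬((◇(¬q ∨ q) → □◇(¬q ∨ q)) ∨ ¬r), w0
2. ¬(◇(¬q ∨ q) → □◇(¬q ∨ q)), w0
3. r, w0
4. ◇(¬q ∨ q), w0
5. ¬□◇(¬q ∨ q), w0
6. ¬q ∨ q, w1
7. q, w1
8. ¬◇(¬q ∨ q), w2
Accessibility: w0Rw1, w0Rw2
Complete open branch: countermodel on a K-frame, so not valid in K.
T-tableau for the negation ¬((◇(¬q ∨ q) → □◇(¬q ∨ q)) ∨ ¬r):
1. ¬((◇(¬q ∨ q) → □◇(¬q ∨ q)) ∨ ¬r), w0
2. ¬(◇(¬q ∨ q) → □◇(¬q ∨ q)), w0
3. r, w0
4. ◇(¬q ∨ q), w0
5. ¬□◇(¬q ∨ q), w0
6. ¬q ∨ q, w1
7. q, w1
8. ¬◇(¬q ∨ q), w2
9. ¬(¬q ∨ q), w2
10. q, w2
11. ¬q, w2
Accessibility: w0Rw0, w0Rw1, w0Rw2, w1Rw1, w2Rw2
Branch closes: q and ¬q both at w2.
Every branch closes (one shown): valid in T, hence also in S4, S5 (every theorem of T is a theorem of S4 and S5).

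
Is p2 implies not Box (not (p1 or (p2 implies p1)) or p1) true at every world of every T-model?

Tableau for the negation not (p2 implies not Box (not (p1 or (p2 implies p1)) or p1)):
1. not (p2 implies not Box (not (p1 or (p2 implies p1)) or p1)), u
2. p2, u
3. Box (not (p1 or (p2 implies p1)) or p1), u
4. not (p1 or (p2 implies p1)) or p1, u
5. p1, u
Accessibility: uRu
The negation has an open branch (countermodel exists).

Invalid (countermodel exists)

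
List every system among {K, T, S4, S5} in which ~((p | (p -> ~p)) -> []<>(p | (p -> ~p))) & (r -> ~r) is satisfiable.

K

T-tableau for the formula:
1. ~((p | (p -> ~p)) -> []<>(p | (p -> ~p))) & (r -> ~r), 0
2. ~((p | (p -> ~p)) -> []<>(p | (p -> ~p))), 0
3. r -> ~r, 0
4. p | (p -> ~p), 0
5. ~[]<>(p | (p -> ~p)), 0
6. ~r, 0
7. p -> ~p, 0
8. ~p, 0
9. ~<>(p | (p -> ~p)), 1
10. ~(p | (p -> ~p)), 1
11. ~p, 1
12. ~(p -> ~p), 1
13. p, 1
Accessibility: 0R0, 0R1, 1R1
Branch closes: p and ~p both at 1.
Every branch closes (one shown): unsatisfiable in T, hence also in S4, S5 (every S4/S5-frame is a T-frame).
K-tableau for the formula:
1. ~((p | (p -> ~p)) -> []<>(p | (p -> ~p))) & (r -> ~r), 0
2. ~((p | (p -> ~p)) -> []<>(p | (p -> ~p))), 0
3. r -> ~r, 0
4. p | (p -> ~p), 0
5. ~[]<>(p | (p -> ~p)), 0
6. ~r, 0
7. p -> ~p, 0
8. ~p, 0
9. ~<>(p | (p -> ~p)), 1
Accessibility: 0R1
Complete open branch: satisfiable in K.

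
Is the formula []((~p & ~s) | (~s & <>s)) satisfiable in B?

Satisfiable (open branch found)

1. []((~p & ~s) | (~s & <>s)), w0
2. (~p & ~s) | (~s & <>s), w0
3. ~p & ~s, w0
4. ~p, w0
5. ~s, w0
Accessibility: w0Rw0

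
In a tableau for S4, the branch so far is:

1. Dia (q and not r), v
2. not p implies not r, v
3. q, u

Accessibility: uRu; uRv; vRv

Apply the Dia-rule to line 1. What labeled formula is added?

a fresh world w with vRw, and q and not r at w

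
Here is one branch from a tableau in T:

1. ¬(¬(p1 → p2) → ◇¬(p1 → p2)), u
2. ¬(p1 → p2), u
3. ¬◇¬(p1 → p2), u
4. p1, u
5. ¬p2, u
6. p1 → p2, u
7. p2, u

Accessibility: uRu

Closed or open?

Yes, closed

Both p2 and ¬p2 appear at u.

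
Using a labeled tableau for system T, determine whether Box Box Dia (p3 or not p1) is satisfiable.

Yes, satisfiable

1. Box Box Dia (p3 or not p1), w0
2. Box Dia (p3 or not p1), w0
3. Dia (p3 or not p1), w0
4. p3 or not p1, w1
5. Box Dia (p3 or not p1), w1
6. Dia (p3 or not p1), w1
7. not p1, w1
8. p3 or not p1, w2
9. Dia (p3 or not p1), w2
10. not p1, w2
11. p3 or not p1, w3
12. not p1, w3
Accessibility: w0Rw0, w0Rw1, w1Rw1, w1Rw2, w2Rw2, w2Rw3, w3Rw3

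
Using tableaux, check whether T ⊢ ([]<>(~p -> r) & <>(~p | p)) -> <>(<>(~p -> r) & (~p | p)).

Tableau for the negation ~(([]<>(~p -> r) & <>(~p | p)) -> <>(<>(~p -> r) & (~p | p))):
1. ~(([]<>(~p -> r) & <>(~p | p)) -> <>(<>(~p -> r) & (~p | p))), w0
2. []<>(~p -> r) & <>(~p | p), w0   [~->-rule on 1]
3. ~<>(<>(~p -> r) & (~p | p)), w0   [~->-rule on 1]
4. []<>(~p -> r), w0   [&-rule on 2]
5. <>(~p | p), w0   [&-rule on 2]
6. ~(<>(~p -> r) & (~p | p)), w0   [~<>-rule on 3 via w0Rw0]
7. <>(~p -> r), w0   [[]-rule on 4 via w0Rw0]
8. ~<>(~p -> r), w0   [~&-rule on 6 (branches; this branch)]
9. ~(~p -> r), w0   [~<>-rule on 8 via w0Rw0]
10. ~p, w0   [~->-rule on 9]
11. ~r, w0   [~->-rule on 9]
12. ~p | p, w1   [<>-rule on 5: fresh world w1, w0Rw1]
13. ~(<>(~p -> r) & (~p | p)), w1   [~<>-rule on 3 via w0Rw1]
14. <>(~p -> r), w1   [[]-rule on 4 via w0Rw1]
15. ~(~p -> r), w1   [~<>-rule on 8 via w0Rw1]
16. ~p, w1   [~->-rule on 15]
17. ~r, w1   [~->-rule on 15]
18. ~<>(~p -> r), w1   [~&-rule on 13 (branches; this branch)]
19. ~p -> r, w2   [<>-rule on 7: fresh world w2, w0Rw2]
20. ~(<>(~p -> r) & (~p | p)), w2   [~<>-rule on 3 via w0Rw2]
21. <>(~p -> r), w2   [[]-rule on 4 via w0Rw2]
22. ~(~p -> r), w2   [~<>-rule on 8 via w0Rw2]
23. ~p, w2   [~->-rule on 22]
24. ~r, w2   [~->-rule on 22]
25. r, w2   [->-rule on 19 (branches; this branch)]
Accessibility: w0Rw0, w0Rw1, w0Rw2, w1Rw1, w2Rw2
Branch closes: r and ~r both at w2.
All branches of the negation close; one closing branch shown above.

Yes, valid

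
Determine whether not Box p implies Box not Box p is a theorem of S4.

Tableau for the negation not (not Box p implies Box not Box p):
1. not (not Box p implies Box not Box p), w0
2. not Box p, w0
3. not Box not Box p, w0
4. not p, w1
5. Box p, w2
6. p, w2
Accessibility: w0Rw0, w0Rw1, w0Rw2, w1Rw1, w2Rw2
The negation has an open branch (countermodel exists).

Invalid (countermodel exists)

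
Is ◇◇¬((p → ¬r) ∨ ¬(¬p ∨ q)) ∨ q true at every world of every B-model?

No, not valid

Tableau for the negation ¬(◇◇¬((p → ¬r) ∨ ¬(¬p ∨ q)) ∨ q):
1. ¬(◇◇¬((p → ¬r) ∨ ¬(¬p ∨ q)) ∨ q), w0
2. ¬◇◇¬((p → ¬r) ∨ ¬(¬p ∨ q)), w0
3. ¬q, w0
4. ¬◇¬((p → ¬r) ∨ ¬(¬p ∨ q)), w0
5. (p → ¬r) ∨ ¬(¬p ∨ q), w0
6. ¬(¬p ∨ q), w0
7. p, w0
Accessibility: w0Rw0
The negation has an open branch (countermodel exists).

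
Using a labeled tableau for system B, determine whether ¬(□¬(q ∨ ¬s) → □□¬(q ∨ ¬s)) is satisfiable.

Satisfiable (open branch found)

1. ¬(□¬(q ∨ ¬s) → □□¬(q ∨ ¬s)), w0
2. □¬(q ∨ ¬s), w0   [¬→-rule on 1]
3. ¬□□¬(q ∨ ¬s), w0   [¬→-rule on 1]
4. ¬(q ∨ ¬s), w0   [□-rule on 2 via w0Rw0]
5. ¬q, w0   [¬∨-rule on 4]
6. s, w0   [¬∨-rule on 4]
7. ¬□¬(q ∨ ¬s), w1   [¬□-rule on 3: fresh world w1, w0Rw1]
8. ¬(q ∨ ¬s), w1   [□-rule on 2 via w0Rw1]
9. ¬q, w1   [¬∨-rule on 8]
10. s, w1   [¬∨-rule on 8]
11. q ∨ ¬s, w2   [¬□-rule on 7: fresh world w2, w1Rw2]
12. ¬s, w2   [∨-rule on 11 (branches; this branch)]
Accessibility: w0Rw0, w0Rw1, w1Rw0, w1Rw1, w1Rw2, w2Rw1, w2Rw2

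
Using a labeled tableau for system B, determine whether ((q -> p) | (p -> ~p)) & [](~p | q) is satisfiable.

Satisfiable

1. ((q -> p) | (p -> ~p)) & [](~p | q), 0
2. (q -> p) | (p -> ~p), 0   [&-rule on 1]
3. [](~p | q), 0   [&-rule on 1]
4. ~p | q, 0   [[]-rule on 3 via 0R0]
5. p -> ~p, 0   [|-rule on 2 (branches; this branch)]
6. q, 0   [|-rule on 4 (branches; this branch)]
7. ~p, 0   [->-rule on 5 (branches; this branch)]
Accessibility: 0R0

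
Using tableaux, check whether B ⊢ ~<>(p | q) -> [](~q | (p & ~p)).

Yes, valid

Tableau for the negation ~(~<>(p | q) -> [](~q | (p & ~p))):
1. ~(~<>(p | q) -> [](~q | (p & ~p))), w0
2. ~<>(p | q), w0   [~->-rule on 1]
3. ~[](~q | (p & ~p)), w0   [~->-rule on 1]
4. ~(p | q), w0   [~<>-rule on 2 via w0Rw0]
5. ~p, w0   [~|-rule on 4]
6. ~q, w0   [~|-rule on 4]
7. ~(~q | (p & ~p)), w1   [~[]-rule on 3: fresh world w1, w0Rw1]
8. q, w1   [~|-rule on 7]
9. ~(p & ~p), w1   [~|-rule on 7]
10. ~(p | q), w1   [~<>-rule on 2 via w0Rw1]
11. ~p, w1   [~|-rule on 10]
12. ~q, w1   [~|-rule on 10]
Accessibility: w0Rw0, w0Rw1, w1Rw0, w1Rw1
Branch closes: q and ~q both at w1.
All branches of the negation close; one closing branch shown above.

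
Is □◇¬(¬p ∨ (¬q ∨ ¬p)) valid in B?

Tableau for the negation ¬□◇¬(¬p ∨ (¬q ∨ ¬p)):
1. ¬□◇¬(¬p ∨ (¬q ∨ ¬p)), 0
2. ¬◇¬(¬p ∨ (¬q ∨ ¬p)), 1
3. ¬p ∨ (¬q ∨ ¬p), 0
4. ¬p ∨ (¬q ∨ ¬p), 1
5. ¬q ∨ ¬p, 0
6. ¬q ∨ ¬p, 1
7. ¬p, 0
8. ¬p, 1
Accessibility: 0R0, 0R1, 1R0, 1R1
The negation has an open branch (countermodel exists).

No, not valid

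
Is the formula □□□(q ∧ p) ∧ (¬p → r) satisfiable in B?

Satisfiable

1. □□□(q ∧ p) ∧ (¬p → r), 0
2. □□□(q ∧ p), 0   [∧-rule on 1]
3. ¬p → r, 0   [∧-rule on 1]
4. □□(q ∧ p), 0   [□-rule on 2 via 0R0]
5. □(q ∧ p), 0   [□-rule on 4 via 0R0]
6. q ∧ p, 0   [□-rule on 5 via 0R0]
7. q, 0   [∧-rule on 6]
8. p, 0   [∧-rule on 6]
9. r, 0   [→-rule on 3 (branches; this branch)]
Accessibility: 0R0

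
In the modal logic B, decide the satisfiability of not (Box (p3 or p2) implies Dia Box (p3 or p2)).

No, unsatisfiable

1. not (Box (p3 or p2) implies Dia Box (p3 or p2)), u
2. Box (p3 or p2), u   [neg-implies-rule on 1]
3. not Dia Box (p3 or p2), u   [neg-implies-rule on 1]
4. p3 or p2, u   [Box-rule on 2 via uRu]
5. not Box (p3 or p2), u   [neg-Dia-rule on 3 via uRu]
6. p2, u   [or-rule on 4 (branches; this branch)]
7. not (p3 or p2), v   [neg-Box-rule on 5: fresh world v, uRv]
8. not p3, v   [neg-or-rule on 7]
9. not p2, v   [neg-or-rule on 7]
10. p3 or p2, v   [Box-rule on 2 via uRv]
11. not Box (p3 or p2), v   [neg-Dia-rule on 3 via uRv]
12. p2, v   [or-rule on 10 (branches; this branch)]
Accessibility: uRu, uRv, vRu, vRv
Branch closes: p2 and not p2 both at v.
(One branch shown.) All branches close.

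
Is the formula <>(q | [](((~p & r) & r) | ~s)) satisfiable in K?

Satisfiable (open branch found)

1. <>(q | [](((~p & r) & r) | ~s)), u
2. q | [](((~p & r) & r) | ~s), v   [<>-rule on 1: fresh world v, uRv]
3. [](((~p & r) & r) | ~s), v   [|-rule on 2 (branches; this branch)]
Accessibility: uRv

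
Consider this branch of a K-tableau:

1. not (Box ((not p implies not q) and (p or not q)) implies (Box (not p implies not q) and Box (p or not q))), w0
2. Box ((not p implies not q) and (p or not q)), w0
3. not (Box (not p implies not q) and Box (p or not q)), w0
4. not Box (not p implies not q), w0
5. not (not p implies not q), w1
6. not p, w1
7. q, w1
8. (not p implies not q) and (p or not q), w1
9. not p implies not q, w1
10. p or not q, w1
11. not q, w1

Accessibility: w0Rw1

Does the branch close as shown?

Both q and not q appear at w1.

Closed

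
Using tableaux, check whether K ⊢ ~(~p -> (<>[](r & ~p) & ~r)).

Invalid (countermodel exists)

Tableau for the negation ~p -> (<>[](r & ~p) & ~r):
1. ~p -> (<>[](r & ~p) & ~r), w0
2. <>[](r & ~p) & ~r, w0   [->-rule on 1 (branches; this branch)]
3. <>[](r & ~p), w0   [&-rule on 2]
4. ~r, w0   [&-rule on 2]
5. [](r & ~p), w1   [<>-rule on 3: fresh world w1, w0Rw1]
Accessibility: w0Rw1
The negation has an open branch (countermodel exists).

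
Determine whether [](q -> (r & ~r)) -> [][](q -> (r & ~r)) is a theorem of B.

Tableau for the negation ~([](q -> (r & ~r)) -> [][](q -> (r & ~r))):
1. ~([](q -> (r & ~r)) -> [][](q -> (r & ~r))), u
2. [](q -> (r & ~r)), u   [~->-rule on 1]
3. ~[][](q -> (r & ~r)), u   [~->-rule on 1]
4. q -> (r & ~r), u   [[]-rule on 2 via uRu]
5. ~q, u   [->-rule on 4 (branches; this branch)]
6. ~[](q -> (r & ~r)), v   [~[]-rule on 3: fresh world v, uRv]
7. q -> (r & ~r), v   [[]-rule on 2 via uRv]
8. ~q, v   [->-rule on 7 (branches; this branch)]
9. ~(q -> (r & ~r)), w   [~[]-rule on 6: fresh world w, vRw]
10. q, w   [~->-rule on 9]
11. ~(r & ~r), w   [~->-rule on 9]
12. r, w   [~&-rule on 11 (branches; this branch)]
Accessibility: uRu, uRv, vRu, vRv, vRw, wRv, wRw
The negation has an open branch (countermodel exists).

Not valid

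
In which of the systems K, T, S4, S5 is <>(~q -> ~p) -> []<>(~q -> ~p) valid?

S5

S5-tableau for the negation ~(<>(~q -> ~p) -> []<>(~q -> ~p)):
1. ~(<>(~q -> ~p) -> []<>(~q -> ~p)), u
2. <>(~q -> ~p), u
3. ~[]<>(~q -> ~p), u
4. ~q -> ~p, v
5. ~p, v
6. ~<>(~q -> ~p), w
7. ~(~q -> ~p), u
8. ~q, u
9. p, u
10. ~(~q -> ~p), v
11. ~q, v
12. p, v
Accessibility: uRu, uRv, uRw, vRu, vRv, vRw, wRu, wRv, wRw
Branch closes: p and ~p both at v.
Every branch closes (one shown): valid in S5.
S4-tableau for the negation ~(<>(~q -> ~p) -> []<>(~q -> ~p)):
1. ~(<>(~q -> ~p) -> []<>(~q -> ~p)), u
2. <>(~q -> ~p), u
3. ~[]<>(~q -> ~p), u
4. ~q -> ~p, v
5. ~p, v
6. ~<>(~q -> ~p), w
7. ~(~q -> ~p), w
8. ~q, w
9. p, w
Accessibility: uRu, uRv, uRw, vRv, wRw
Complete open branch: countermodel on an S4-frame, so not valid in S4, nor in K, T (the same frame is also a K-frame and a T-frame).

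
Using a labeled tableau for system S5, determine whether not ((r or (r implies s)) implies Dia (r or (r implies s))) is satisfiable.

1. not ((r or (r implies s)) implies Dia (r or (r implies s))), w0
2. r or (r implies s), w0
3. not Dia (r or (r implies s)), w0
4. not (r or (r implies s)), w0
5. not r, w0
6. not (r implies s), w0
7. r, w0
8. not s, w0
Accessibility: w0Rw0
Branch closes: r and not r both at w0.
All branches of the tableau close; one closing branch shown above.

Unsatisfiable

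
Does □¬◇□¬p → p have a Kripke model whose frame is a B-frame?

1. □¬◇□¬p → p, u
2. p, u
Accessibility: uRu

Satisfiable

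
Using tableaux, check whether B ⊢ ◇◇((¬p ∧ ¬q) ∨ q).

Tableau for the negation ¬◇◇((¬p ∧ ¬q) ∨ q):
1. ¬◇◇((¬p ∧ ¬q) ∨ q), 0
2. ¬◇((¬p ∧ ¬q) ∨ q), 0   [¬◇-rule on 1 via 0R0]
3. ¬((¬p ∧ ¬q) ∨ q), 0   [¬◇-rule on 2 via 0R0]
4. ¬(¬p ∧ ¬q), 0   [¬∨-rule on 3]
5. ¬q, 0   [¬∨-rule on 3]
6. p, 0   [¬∧-rule on 4 (branches; this branch)]
Accessibility: 0R0
The negation has an open branch (countermodel exists).

Invalid (countermodel exists)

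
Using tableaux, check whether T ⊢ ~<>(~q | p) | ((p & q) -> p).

Yes, valid

Tableau for the negation ~(~<>(~q | p) | ((p & q) -> p)):
1. ~(~<>(~q | p) | ((p & q) -> p)), 0
2. <>(~q | p), 0
3. ~((p & q) -> p), 0
4. p & q, 0
5. ~p, 0
6. p, 0
7. q, 0
Accessibility: 0R0
Branch closes: p and ~p both at 0.
Every branch of the negation's tableau closes; the branch above is one of them.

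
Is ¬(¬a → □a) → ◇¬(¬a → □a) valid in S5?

Tableau for the negation ¬(¬(¬a → □a) → ◇¬(¬a → □a)):
1. ¬(¬(¬a → □a) → ◇¬(¬a → □a)), u
2. ¬(¬a → □a), u
3. ¬◇¬(¬a → □a), u
4. ¬a, u
5. ¬□a, u
6. ¬a → □a, u
7. □a, u
8. a, u
Accessibility: uRu
Branch closes: a and ¬a both at u.
Every branch of the negation's tableau closes; the branch above is one of them.

Yes, valid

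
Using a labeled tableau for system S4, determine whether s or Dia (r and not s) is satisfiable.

Yes, satisfiable

1. s or Dia (r and not s), u
2. Dia (r and not s), u   [or-rule on 1 (branches; this branch)]
3. r and not s, v   [Dia-rule on 2: fresh world v, uRv]
4. r, v   [and-rule on 3]
5. not s, v   [and-rule on 3]
Accessibility: uRu, uRv, vRv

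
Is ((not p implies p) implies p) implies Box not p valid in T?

Tableau for the negation not (((not p implies p) implies p) implies Box not p):
1. not (((not p implies p) implies p) implies Box not p), 0
2. (not p implies p) implies p, 0   [neg-implies-rule on 1]
3. not Box not p, 0   [neg-implies-rule on 1]
4. p, 0   [implies-rule on 2 (branches; this branch)]
5. p, 1   [neg-Box-rule on 3: fresh world 1, 0R1]
Accessibility: 0R0, 0R1, 1R1
The negation has an open branch (countermodel exists).

Not valid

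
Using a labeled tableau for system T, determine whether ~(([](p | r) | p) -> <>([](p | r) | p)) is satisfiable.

Unsatisfiable

1. ~(([](p | r) | p) -> <>([](p | r) | p)), 0
2. [](p | r) | p, 0
3. ~<>([](p | r) | p), 0
4. ~([](p | r) | p), 0
5. ~[](p | r), 0
6. ~p, 0
7. [](p | r), 0
8. p | r, 0
9. r, 0
10. ~(p | r), 1
11. ~p, 1
12. ~r, 1
13. ~([](p | r) | p), 1
14. ~[](p | r), 1
15. p | r, 1
16. r, 1
Accessibility: 0R0, 0R1, 1R1
Branch closes: r and ~r both at 1.
(One branch shown.) All branches close.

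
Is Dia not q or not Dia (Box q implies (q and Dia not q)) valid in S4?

Tableau for the negation not (Dia not q or not Dia (Box q implies (q and Dia not q))):
1. not (Dia not q or not Dia (Box q implies (q and Dia not q))), w0
2. not Dia not q, w0
3. Dia (Box q implies (q and Dia not q)), w0
4. q, w0
5. Box q implies (q and Dia not q), w1
6. q, w1
7. q and Dia not q, w1
8. Dia not q, w1
9. not q, w2
10. q, w2
Accessibility: w0Rw0, w0Rw1, w0Rw2, w1Rw1, w1Rw2, w2Rw2
Branch closes: q and not q both at w2.
Every branch of the negation's tableau closes; the branch above is one of them.

Valid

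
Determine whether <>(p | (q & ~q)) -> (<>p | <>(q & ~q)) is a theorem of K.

Valid

Tableau for the negation ~(<>(p | (q & ~q)) -> (<>p | <>(q & ~q))):
1. ~(<>(p | (q & ~q)) -> (<>p | <>(q & ~q))), w0
2. <>(p | (q & ~q)), w0   [~->-rule on 1]
3. ~(<>p | <>(q & ~q)), w0   [~->-rule on 1]
4. ~<>p, w0   [~|-rule on 3]
5. ~<>(q & ~q), w0   [~|-rule on 3]
6. p | (q & ~q), w1   [<>-rule on 2: fresh world w1, w0Rw1]
7. ~p, w1   [~<>-rule on 4 via w0Rw1]
8. ~(q & ~q), w1   [~<>-rule on 5 via w0Rw1]
9. q & ~q, w1   [|-rule on 6 (branches; this branch)]
10. q, w1   [&-rule on 9]
11. ~q, w1   [&-rule on 9]
Accessibility: w0Rw1
Branch closes: q and ~q both at w1.
Every branch of the negation's tableau closes; the branch above is one of them.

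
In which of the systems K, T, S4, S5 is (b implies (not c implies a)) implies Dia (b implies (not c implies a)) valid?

K-tableau for the negation not ((b implies (not c implies a)) implies Dia (b implies (not c implies a))):
1. not ((b implies (not c implies a)) implies Dia (b implies (not c implies a))), w0
2. b implies (not c implies a), w0
3. not Dia (b implies (not c implies a)), w0
4. not c implies a, w0
5. a, w0
Complete open branch: countermodel on a K-frame, so not valid in K.
T-tableau for the negation not ((b implies (not c implies a)) implies Dia (b implies (not c implies a))):
1. not ((b implies (not c implies a)) implies Dia (b implies (not c implies a))), w0
2. b implies (not c implies a), w0
3. not Dia (b implies (not c implies a)), w0
4. not (b implies (not c implies a)), w0
5. b, w0
6. not (not c implies a), w0
7. not c, w0
8. not a, w0
9. not c implies a, w0
10. a, w0
Accessibility: w0Rw0
Branch closes: a and not a both at w0.
Every branch closes (one shown): valid in T, hence also in S4, S5 (every theorem of T is a theorem of S4 and S5).

T, S4, S5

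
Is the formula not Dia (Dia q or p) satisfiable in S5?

1. not Dia (Dia q or p), u
2. not (Dia q or p), u
3. not Dia q, u
4. not p, u
5. not q, u
Accessibility: uRu

Satisfiable (open branch found)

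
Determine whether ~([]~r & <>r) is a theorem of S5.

Tableau for the negation []~r & <>r:
1. []~r & <>r, w0
2. []~r, w0
3. <>r, w0
4. ~r, w0
5. r, w1
6. ~r, w1
Accessibility: w0Rw0, w0Rw1, w1Rw0, w1Rw1
Branch closes: r and ~r both at w1.
Every branch of the negation's tableau closes; the branch above is one of them.

Yes, valid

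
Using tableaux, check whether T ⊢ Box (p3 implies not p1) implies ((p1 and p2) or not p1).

Tableau for the negation not (Box (p3 implies not p1) implies ((p1 and p2) or not p1)):
1. not (Box (p3 implies not p1) implies ((p1 and p2) or not p1)), u
2. Box (p3 implies not p1), u
3. not ((p1 and p2) or not p1), u
4. not (p1 and p2), u
5. p1, u
6. p3 implies not p1, u
7. not p2, u
8. not p3, u
Accessibility: uRu
The negation has an open branch (countermodel exists).

No, not valid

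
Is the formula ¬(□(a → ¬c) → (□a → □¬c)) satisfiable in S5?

1. ¬(□(a → ¬c) → (□a → □¬c)), w0
2. □(a → ¬c), w0
3. ¬(□a → □¬c), w0
4. □a, w0
5. ¬□¬c, w0
6. a → ¬c, w0
7. a, w0
8. ¬c, w0
9. c, w1
10. a → ¬c, w1
11. a, w1
12. ¬c, w1
Accessibility: w0Rw0, w0Rw1, w1Rw0, w1Rw1
Branch closes: c and ¬c both at w1.
All branches of the tableau close; one closing branch shown above.

No, unsatisfiable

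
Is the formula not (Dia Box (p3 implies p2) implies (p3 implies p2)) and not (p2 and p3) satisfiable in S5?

1. not (Dia Box (p3 implies p2) implies (p3 implies p2)) and not (p2 and p3), 0
2. not (Dia Box (p3 implies p2) implies (p3 implies p2)), 0
3. not (p2 and p3), 0
4. Dia Box (p3 implies p2), 0
5. not (p3 implies p2), 0
6. p3, 0
7. not p2, 0
8. Box (p3 implies p2), 1
9. p3 implies p2, 0
10. p3 implies p2, 1
11. p2, 0
Accessibility: 0R0, 0R1, 1R0, 1R1
Branch closes: p2 and not p2 both at 0.
All branches of the tableau close; one closing branch shown above.

Unsatisfiable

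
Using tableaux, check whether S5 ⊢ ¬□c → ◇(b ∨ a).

Tableau for the negation ¬(¬□c → ◇(b ∨ a)):
1. ¬(¬□c → ◇(b ∨ a)), u
2. ¬□c, u
3. ¬◇(b ∨ a), u
4. ¬(b ∨ a), u
5. ¬b, u
6. ¬a, u
7. ¬c, v
8. ¬(b ∨ a), v
9. ¬b, v
10. ¬a, v
Accessibility: uRu, uRv, vRu, vRv
The negation has an open branch (countermodel exists).

Invalid (countermodel exists)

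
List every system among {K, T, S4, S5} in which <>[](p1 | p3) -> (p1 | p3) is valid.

S5

S4-tableau for the negation ~(<>[](p1 | p3) -> (p1 | p3)):
1. ~(<>[](p1 | p3) -> (p1 | p3)), w0
2. <>[](p1 | p3), w0
3. ~(p1 | p3), w0
4. ~p1, w0
5. ~p3, w0
6. [](p1 | p3), w1
7. p1 | p3, w1
8. p3, w1
Accessibility: w0Rw0, w0Rw1, w1Rw1
Complete open branch: countermodel on an S4-frame, so not valid in S4, nor in K, T (the same frame is also a K-frame and a T-frame).
S5-tableau for the negation ~(<>[](p1 | p3) -> (p1 | p3)):
1. ~(<>[](p1 | p3) -> (p1 | p3)), w0
2. <>[](p1 | p3), w0
3. ~(p1 | p3), w0
4. ~p1, w0
5. ~p3, w0
6. [](p1 | p3), w1
7. p1 | p3, w0
8. p1 | p3, w1
9. p3, w0
Accessibility: w0Rw0, w0Rw1, w1Rw0, w1Rw1
Branch closes: p3 and ~p3 both at w0.
Every branch closes (one shown): valid in S5.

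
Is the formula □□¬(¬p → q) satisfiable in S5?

Satisfiable (open branch found)

1. □□¬(¬p → q), w0
2. □¬(¬p → q), w0
3. ¬(¬p → q), w0
4. ¬p, w0
5. ¬q, w0
Accessibility: w0Rw0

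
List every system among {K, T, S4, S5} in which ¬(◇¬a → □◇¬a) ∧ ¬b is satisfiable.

K, T, S4

S4-tableau for the formula:
1. ¬(◇¬a → □◇¬a) ∧ ¬b, 0
2. ¬(◇¬a → □◇¬a), 0
3. ¬b, 0
4. ◇¬a, 0
5. ¬□◇¬a, 0
6. ¬a, 1
7. ¬◇¬a, 2
8. a, 2
Accessibility: 0R0, 0R1, 0R2, 1R1, 2R2
Complete open branch: satisfiable in S4, hence also in K, T (this S4-model is also a K-model and a T-model).
S5-tableau for the formula:
1. ¬(◇¬a → □◇¬a) ∧ ¬b, 0
2. ¬(◇¬a → □◇¬a), 0
3. ¬b, 0
4. ◇¬a, 0
5. ¬□◇¬a, 0
6. ¬a, 1
7. ¬◇¬a, 2
8. a, 0
9. a, 1
Accessibility: 0R0, 0R1, 0R2, 1R0, 1R1, 1R2, 2R0, 2R1, 2R2
Branch closes: a and ¬a both at 1.
Every branch closes (one shown): unsatisfiable in S5.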